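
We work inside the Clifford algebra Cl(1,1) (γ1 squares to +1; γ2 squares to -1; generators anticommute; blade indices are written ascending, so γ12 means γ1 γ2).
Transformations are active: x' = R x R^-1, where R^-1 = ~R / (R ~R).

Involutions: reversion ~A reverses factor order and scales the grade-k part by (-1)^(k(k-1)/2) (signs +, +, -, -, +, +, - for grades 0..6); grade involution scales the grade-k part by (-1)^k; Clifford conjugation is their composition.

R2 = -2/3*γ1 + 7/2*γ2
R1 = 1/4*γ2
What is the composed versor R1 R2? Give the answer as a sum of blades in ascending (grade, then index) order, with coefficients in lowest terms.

Distribute over the terms of R1 (each basis-blade product reordered to ascending indices, repeated generators contracted through their squares):
(1/4*γ2) R2 = -7/8 + 1/6*γ12
Answer: -7/8 + 1/6*γ12


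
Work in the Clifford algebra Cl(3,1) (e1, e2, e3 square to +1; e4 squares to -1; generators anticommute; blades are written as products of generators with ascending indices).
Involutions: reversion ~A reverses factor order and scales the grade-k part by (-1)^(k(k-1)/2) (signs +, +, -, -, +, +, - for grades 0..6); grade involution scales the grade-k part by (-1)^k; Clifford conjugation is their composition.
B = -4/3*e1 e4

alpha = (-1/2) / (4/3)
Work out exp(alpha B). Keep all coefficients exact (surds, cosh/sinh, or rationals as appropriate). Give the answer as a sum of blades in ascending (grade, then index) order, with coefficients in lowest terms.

B^2 = (-4/3)^2*(e1 e4)^2 = 16/9*(+1) = 16/9 (a basis 2-blade squares to minus the product of its generators' squares).
B^2 = 16/9 — hyperbolic case — the even/odd split gives cosh and sinh: l = 4/3, alpha*l = -1/2, so exp(alpha B) = cosh(-1/2) + (sinh(-1/2)/(4/3))*B = cosh(1/2) + (-3*sinh(1/2)/4)*B.
Answer: cosh(1/2) + sinh(1/2)*e1 e4


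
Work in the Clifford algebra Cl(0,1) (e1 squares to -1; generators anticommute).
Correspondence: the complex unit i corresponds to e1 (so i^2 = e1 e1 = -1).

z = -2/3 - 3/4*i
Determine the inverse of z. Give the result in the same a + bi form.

In blades: z = -2/3 - 3/4*e1.
With qbar = -2/3 + 3/4*e1 (scalar fixed, mapped units negated), z qbar = 145/144 (the sum of squared coefficients), so z^-1 = qbar / (145/144) = -96/145 + 108/145*e1; translating back:
Answer: -96/145 + 108/145*i


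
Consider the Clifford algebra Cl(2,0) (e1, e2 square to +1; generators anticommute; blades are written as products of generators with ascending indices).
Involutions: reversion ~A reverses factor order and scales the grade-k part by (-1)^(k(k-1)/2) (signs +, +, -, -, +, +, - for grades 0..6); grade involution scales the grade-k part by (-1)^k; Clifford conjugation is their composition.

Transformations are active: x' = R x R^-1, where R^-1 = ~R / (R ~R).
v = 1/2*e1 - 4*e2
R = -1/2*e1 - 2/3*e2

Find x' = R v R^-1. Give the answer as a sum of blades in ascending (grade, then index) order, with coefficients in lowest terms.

~R = -1/2*e1 - 2/3*e2, and R ~R = 25/36, so R^-1 = ~R / (25/36).
R v = 29/12 + 7/3*e1 e2
Answer: -199/50*e1 - 16/25*e2


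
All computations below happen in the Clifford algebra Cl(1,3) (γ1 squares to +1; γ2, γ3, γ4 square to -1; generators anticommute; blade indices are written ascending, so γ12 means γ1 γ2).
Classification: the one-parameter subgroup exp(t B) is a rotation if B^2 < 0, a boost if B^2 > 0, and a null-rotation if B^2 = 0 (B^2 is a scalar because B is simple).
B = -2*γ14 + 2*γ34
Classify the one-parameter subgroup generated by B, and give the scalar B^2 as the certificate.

B^2 term by term: the squares give (-2)^2*(γ14)^2 + (2)^2*(γ34)^2 = 4*(+1) + 4*(-1) = 0 (each basis 2-blade squares to minus the product of its generators' squares); cross terms between blades sharing an index anticommute and cancel. So B^2 = 0.
Answer: null-rotation, certificate B^2 = 0. The invariant at work: B^2 = 0 is unchanged by conjugation, hence its sign classifies the subgroup whatever basis B is written in.


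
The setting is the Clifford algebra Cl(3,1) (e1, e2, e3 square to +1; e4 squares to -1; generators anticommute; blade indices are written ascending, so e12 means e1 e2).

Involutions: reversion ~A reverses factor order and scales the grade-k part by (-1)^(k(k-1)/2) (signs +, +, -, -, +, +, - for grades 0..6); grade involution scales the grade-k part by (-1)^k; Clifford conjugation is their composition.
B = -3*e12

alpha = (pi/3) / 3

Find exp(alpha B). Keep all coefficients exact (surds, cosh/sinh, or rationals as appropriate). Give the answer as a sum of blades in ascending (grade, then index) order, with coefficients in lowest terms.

B^2 = (-3)^2*(e12)^2 = 9*(-1) = -9 (a basis 2-blade squares to minus the product of its generators' squares).
B^2 = -9 — a negative square means the series sums to a rotation: l = 3, alpha*l = pi/3, so exp(alpha B) = cos(pi/3) + (sin(pi/3)/3)*B = 1/2 + (sqrt(3)/6)*B.
Answer: 1/2 - sqrt(3)/2*e12


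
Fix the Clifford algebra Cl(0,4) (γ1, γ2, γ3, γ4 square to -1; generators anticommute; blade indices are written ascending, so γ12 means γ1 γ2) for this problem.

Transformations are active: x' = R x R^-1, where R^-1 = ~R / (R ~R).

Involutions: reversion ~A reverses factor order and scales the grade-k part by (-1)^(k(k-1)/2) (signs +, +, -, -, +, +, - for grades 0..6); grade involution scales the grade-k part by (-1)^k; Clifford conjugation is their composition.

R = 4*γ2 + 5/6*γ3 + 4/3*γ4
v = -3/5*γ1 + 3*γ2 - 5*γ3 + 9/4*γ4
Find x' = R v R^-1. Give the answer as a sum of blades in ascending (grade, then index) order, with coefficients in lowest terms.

~R = 4*γ2 + 5/6*γ3 + 4/3*γ4, and R ~R = -665/36, so R^-1 = ~R / (-665/36).
R v = -65/6 + 12/5*γ12 + 1/2*γ13 + 4/5*γ14 - 45/2*γ23 + 5*γ24 + 205/24*γ34
Answer: 3/5*γ1 + 225/133*γ2 + 795/133*γ3 - 365/532*γ4


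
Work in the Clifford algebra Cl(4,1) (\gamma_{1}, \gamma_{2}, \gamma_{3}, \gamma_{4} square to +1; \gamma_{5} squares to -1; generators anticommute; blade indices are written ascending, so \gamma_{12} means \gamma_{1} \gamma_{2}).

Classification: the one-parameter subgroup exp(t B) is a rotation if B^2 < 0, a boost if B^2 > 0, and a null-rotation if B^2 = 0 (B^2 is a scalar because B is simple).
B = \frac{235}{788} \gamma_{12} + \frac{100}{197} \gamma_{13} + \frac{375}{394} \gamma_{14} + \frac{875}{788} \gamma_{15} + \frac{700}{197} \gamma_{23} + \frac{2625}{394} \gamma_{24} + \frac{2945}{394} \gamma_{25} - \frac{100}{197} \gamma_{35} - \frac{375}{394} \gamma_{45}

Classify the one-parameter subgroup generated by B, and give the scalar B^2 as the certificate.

B^2 term by term: the squares give (\frac{235}{788})^2*(\gamma_{12})^2 + (\frac{100}{197})^2*(\gamma_{13})^2 + (\frac{375}{394})^2*(\gamma_{14})^2 + (\frac{875}{788})^2*(\gamma_{15})^2 + (\frac{700}{197})^2*(\gamma_{23})^2 + (\frac{2625}{394})^2*(\gamma_{24})^2 + (\frac{2945}{394})^2*(\gamma_{25})^2 + (-\frac{100}{197})^2*(\gamma_{35})^2 + (-\frac{375}{394})^2*(\gamma_{45})^2 = \frac{55225}{620944}*(-1) + \frac{10000}{38809}*(-1) + \frac{140625}{155236}*(-1) + \frac{765625}{620944}*(+1) + \frac{490000}{38809}*(-1) + \frac{6890625}{155236}*(-1) + \frac{8673025}{155236}*(+1) + \frac{10000}{38809}*(+1) + \frac{140625}{155236}*(+1) = 0 (each basis 2-blade squares to minus the product of its generators' squares); cross terms between blades sharing an index anticommute and cancel; the commuting (index-disjoint) pairs give grade-4 terms 2*c*c'*(blade product), which cancel blade by blade — \gamma_{1234}: -\frac{262500}{38809} + \frac{262500}{38809} = 0; \gamma_{1235}: -\frac{11750}{38809} - \frac{294500}{38809} + \frac{306250}{38809} = 0; \gamma_{1245}: -\frac{88125}{155236} - \frac{1104375}{77618} + \frac{2296875}{155236} = 0; \gamma_{1345}: -\frac{37500}{38809} + \frac{37500}{38809} = 0; \gamma_{2345}: -\frac{262500}{38809} + \frac{262500}{38809} = 0 — confirming B is simple. So B^2 = 0.
Answer: null-rotation, certificate B^2 = 0. Key observation: B^2 = 0 is a conjugation invariant, so its sign decides the class regardless of the surface form of B.


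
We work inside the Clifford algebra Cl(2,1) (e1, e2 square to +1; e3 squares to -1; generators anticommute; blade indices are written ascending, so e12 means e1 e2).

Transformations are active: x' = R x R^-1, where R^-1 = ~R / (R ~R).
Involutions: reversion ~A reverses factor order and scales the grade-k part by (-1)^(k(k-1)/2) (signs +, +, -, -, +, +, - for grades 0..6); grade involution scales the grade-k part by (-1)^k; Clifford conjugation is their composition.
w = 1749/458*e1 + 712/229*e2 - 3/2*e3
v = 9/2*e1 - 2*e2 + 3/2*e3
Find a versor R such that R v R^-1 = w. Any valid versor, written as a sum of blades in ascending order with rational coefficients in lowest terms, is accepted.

Key observation: q(v) = q(w) = 22 (sandwiches preserve the norm), so R = v + w = 1905/229*e1 + 254/229*e2 works whenever it is invertible — the component of v along it is kept and (v - w)/2 reverses, sending v to w.
Answer: 1905/229*e1 + 254/229*e2


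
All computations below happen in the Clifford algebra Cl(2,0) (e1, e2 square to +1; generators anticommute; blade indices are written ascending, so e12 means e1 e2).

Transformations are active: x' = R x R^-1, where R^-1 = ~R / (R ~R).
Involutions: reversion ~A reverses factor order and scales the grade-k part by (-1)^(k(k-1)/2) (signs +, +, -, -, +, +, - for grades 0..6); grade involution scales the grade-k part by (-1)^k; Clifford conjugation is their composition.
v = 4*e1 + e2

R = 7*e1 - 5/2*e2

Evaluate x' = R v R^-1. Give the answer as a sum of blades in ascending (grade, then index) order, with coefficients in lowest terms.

~R = 7*e1 - 5/2*e2, and R ~R = 221/4, so R^-1 = ~R / (221/4).
R v = 51/2 + 17*e12
Answer: 32/13*e1 - 43/13*e2


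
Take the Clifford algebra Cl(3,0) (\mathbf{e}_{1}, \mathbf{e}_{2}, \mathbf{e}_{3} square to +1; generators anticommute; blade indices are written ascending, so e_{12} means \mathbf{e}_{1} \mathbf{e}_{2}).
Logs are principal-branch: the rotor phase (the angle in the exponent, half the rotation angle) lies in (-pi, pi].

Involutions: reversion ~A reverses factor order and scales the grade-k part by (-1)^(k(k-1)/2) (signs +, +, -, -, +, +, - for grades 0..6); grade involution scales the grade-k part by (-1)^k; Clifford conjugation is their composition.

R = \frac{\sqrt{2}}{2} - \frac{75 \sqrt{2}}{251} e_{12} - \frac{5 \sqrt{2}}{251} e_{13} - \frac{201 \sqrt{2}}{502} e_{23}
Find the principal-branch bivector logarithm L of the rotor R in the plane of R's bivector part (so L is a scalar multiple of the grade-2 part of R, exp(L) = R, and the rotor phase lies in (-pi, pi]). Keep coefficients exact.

The scalar part of R is \frac{\sqrt{2}}{2}, and that scalar determines the rotor phase on the principal branch; recovering the unit plane as bivector-part over sine of the phase gives L = phase * plane.
Concretely: cos(phase) = \frac{\sqrt{2}}{2} gives phase = ±\frac{\pi}{4}, and since phase/sin(phase) is even the sign is immaterial: L = (phase/sin(phase)) * <R>_2 = (\frac{\sqrt{2} \pi}{4}) * <R>_2.
Answer: - \frac{75 \pi}{502} e_{12} - \frac{5 \pi}{502} e_{13} - \frac{201 \pi}{1004} e_{23}


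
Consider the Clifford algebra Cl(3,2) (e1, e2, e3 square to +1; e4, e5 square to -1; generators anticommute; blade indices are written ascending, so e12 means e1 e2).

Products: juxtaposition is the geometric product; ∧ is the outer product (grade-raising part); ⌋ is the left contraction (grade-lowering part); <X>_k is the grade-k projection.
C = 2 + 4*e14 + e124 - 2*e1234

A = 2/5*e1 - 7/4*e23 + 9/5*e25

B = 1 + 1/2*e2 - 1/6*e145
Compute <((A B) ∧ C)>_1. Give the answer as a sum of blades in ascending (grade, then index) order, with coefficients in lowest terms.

step 1: 2/5*e1 + 7/8*e3 - 9/10*e5 + 1/5*e12 - 7/4*e23 + 9/5*e25 - 1/15*e45 - 3/10*e124 + 7/24*e12345
step 2: 4/5*e1 + 7/4*e3 - 9/5*e5 + 2/5*e12 - 7/2*e23 + 18/5*e25 - 2/15*e45 - 3/5*e124 - 7/2*e134 - 18/5*e145 - 49/8*e1234 - 63/10*e1245 + 143/60*e12345
step 3: 4/5*e1 + 7/4*e3 - 9/5*e5
Answer: 4/5*e1 + 7/4*e3 - 9/5*e5


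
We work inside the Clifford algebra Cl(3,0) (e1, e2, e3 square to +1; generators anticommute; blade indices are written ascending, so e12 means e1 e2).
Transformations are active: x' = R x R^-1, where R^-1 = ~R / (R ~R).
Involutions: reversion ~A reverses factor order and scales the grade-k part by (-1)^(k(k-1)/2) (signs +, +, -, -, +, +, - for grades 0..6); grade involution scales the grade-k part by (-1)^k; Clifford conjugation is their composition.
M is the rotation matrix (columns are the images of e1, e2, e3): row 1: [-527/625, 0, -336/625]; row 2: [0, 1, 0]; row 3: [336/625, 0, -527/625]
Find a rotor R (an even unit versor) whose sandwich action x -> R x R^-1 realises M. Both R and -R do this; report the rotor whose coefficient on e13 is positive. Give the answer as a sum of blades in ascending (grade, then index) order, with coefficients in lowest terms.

Method: write R = a + b12*e12 + b13*e13 + b23*e23 with a^2 + b12^2 + b13^2 + b23^2 = 1 (so R^-1 = ~R). Expanding the columns R e_j ~R gives tr M = 4a^2 - 1 and, from the antisymmetric part, M21 - M12 = -4a*b12, M13 - M31 = 4a*b13, M32 - M23 = -4a*b23.
Here tr M = -429/625, so a^2 = (1 + tr M)/4 = 49/625 and a = ±7/25. Taking a = 7/25: M21 - M12 = 0, M13 - M31 = -672/625, M32 - M23 = 0, giving b12 = 0, b13 = -24/25, b23 = 0, i.e. R = 7/25 - 24/25*e13.
Its e13 coefficient is negative, so report the other preimage -R.
Answer: -7/25 + 24/25*e13. Recall the cover is two-to-one: with M of trace -429/625, both preimages act alike, and the stated e13 sign chooses the sheet.


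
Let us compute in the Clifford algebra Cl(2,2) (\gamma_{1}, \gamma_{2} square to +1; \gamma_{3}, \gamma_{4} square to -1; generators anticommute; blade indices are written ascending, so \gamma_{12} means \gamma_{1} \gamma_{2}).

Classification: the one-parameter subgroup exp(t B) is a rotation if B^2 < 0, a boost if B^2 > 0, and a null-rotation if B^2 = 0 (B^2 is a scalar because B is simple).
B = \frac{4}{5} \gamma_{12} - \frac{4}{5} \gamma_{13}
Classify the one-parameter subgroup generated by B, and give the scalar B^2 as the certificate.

B^2 term by term: the squares give (\frac{4}{5})^2*(\gamma_{12})^2 + (-\frac{4}{5})^2*(\gamma_{13})^2 = \frac{16}{25}*(-1) + \frac{16}{25}*(+1) = 0 (each basis 2-blade squares to minus the product of its generators' squares); cross terms between blades sharing an index anticommute and cancel. So B^2 = 0.
Answer: null-rotation, certificate B^2 = 0. The scalar 0 is the complete invariant here: its sign names the subgroup type.


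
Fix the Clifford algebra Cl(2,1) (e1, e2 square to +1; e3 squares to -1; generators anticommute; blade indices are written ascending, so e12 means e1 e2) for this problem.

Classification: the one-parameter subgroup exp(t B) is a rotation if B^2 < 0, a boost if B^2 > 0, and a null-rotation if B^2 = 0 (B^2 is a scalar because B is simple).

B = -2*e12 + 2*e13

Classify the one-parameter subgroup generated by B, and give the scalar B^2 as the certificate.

B^2 term by term: the squares give (-2)^2*(e12)^2 + (2)^2*(e13)^2 = 4*(-1) + 4*(+1) = 0 (each basis 2-blade squares to minus the product of its generators' squares); cross terms between blades sharing an index anticommute and cancel. So B^2 = 0.
Answer: null-rotation, certificate B^2 = 0. Check the certificate: B^2 = 0, and that sign is decisive whatever form B takes.


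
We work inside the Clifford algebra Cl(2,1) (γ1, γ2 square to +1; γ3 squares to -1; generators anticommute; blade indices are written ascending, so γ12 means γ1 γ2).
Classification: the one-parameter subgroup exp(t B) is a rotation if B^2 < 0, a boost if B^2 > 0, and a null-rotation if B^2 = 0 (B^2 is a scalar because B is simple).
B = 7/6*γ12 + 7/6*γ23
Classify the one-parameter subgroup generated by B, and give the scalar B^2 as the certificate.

B^2 term by term: the squares give (7/6)^2*(γ12)^2 + (7/6)^2*(γ23)^2 = 49/36*(-1) + 49/36*(+1) = 0 (each basis 2-blade squares to minus the product of its generators' squares); cross terms between blades sharing an index anticommute and cancel. So B^2 = 0.
Answer: null-rotation, certificate B^2 = 0. Why this suffices: the scalar 0 survives any versor conjugation, so its sign alone determines the class however B is presented.


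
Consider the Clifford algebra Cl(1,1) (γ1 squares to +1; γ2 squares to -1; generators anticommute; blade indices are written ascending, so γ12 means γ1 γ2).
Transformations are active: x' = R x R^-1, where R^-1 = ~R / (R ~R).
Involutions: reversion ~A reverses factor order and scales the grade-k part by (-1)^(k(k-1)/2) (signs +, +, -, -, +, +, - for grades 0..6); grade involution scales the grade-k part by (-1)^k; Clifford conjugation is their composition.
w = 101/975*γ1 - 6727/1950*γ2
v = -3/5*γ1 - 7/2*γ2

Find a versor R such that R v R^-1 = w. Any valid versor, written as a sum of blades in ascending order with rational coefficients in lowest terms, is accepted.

Since q(v) = q(w) = -1189/100, the sum R = v + w = -484/975*γ1 - 6776/975*γ2 does the job whenever invertible.
Answer: -484/975*γ1 - 6776/975*γ2


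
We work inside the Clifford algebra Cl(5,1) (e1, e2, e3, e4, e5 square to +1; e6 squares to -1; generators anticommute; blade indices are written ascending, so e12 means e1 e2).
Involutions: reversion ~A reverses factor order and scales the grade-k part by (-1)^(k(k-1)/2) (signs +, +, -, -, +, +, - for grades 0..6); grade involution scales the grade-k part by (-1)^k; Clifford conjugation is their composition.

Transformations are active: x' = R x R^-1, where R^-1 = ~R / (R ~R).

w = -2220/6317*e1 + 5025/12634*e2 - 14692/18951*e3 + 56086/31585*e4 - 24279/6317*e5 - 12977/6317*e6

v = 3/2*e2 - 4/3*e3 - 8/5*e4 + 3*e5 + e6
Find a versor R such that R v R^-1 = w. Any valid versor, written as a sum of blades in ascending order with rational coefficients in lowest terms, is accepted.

R = v + w = -2220/6317*e1 + 11988/6317*e2 - 13320/6317*e3 + 1110/6317*e4 - 5328/6317*e5 - 6660/6317*e6 works: the equal norms (13129/900) guarantee its sandwich swaps v into w.
Answer: -2220/6317*e1 + 11988/6317*e2 - 13320/6317*e3 + 1110/6317*e4 - 5328/6317*e5 - 6660/6317*e6


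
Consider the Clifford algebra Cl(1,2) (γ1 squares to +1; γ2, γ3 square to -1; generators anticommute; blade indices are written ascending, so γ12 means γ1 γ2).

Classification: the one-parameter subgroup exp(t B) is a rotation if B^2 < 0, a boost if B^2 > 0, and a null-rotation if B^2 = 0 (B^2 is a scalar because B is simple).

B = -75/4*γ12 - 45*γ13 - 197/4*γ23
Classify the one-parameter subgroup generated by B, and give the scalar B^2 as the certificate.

B^2 term by term: the squares give (-75/4)^2*(γ12)^2 + (-45)^2*(γ13)^2 + (-197/4)^2*(γ23)^2 = 5625/16*(+1) + 2025*(+1) + 38809/16*(-1) = -49 (each basis 2-blade squares to minus the product of its generators' squares); cross terms between blades sharing an index anticommute and cancel. So B^2 = -49.
Answer: rotation, certificate B^2 = -49. The class reads off the invariant scalar -49 directly.


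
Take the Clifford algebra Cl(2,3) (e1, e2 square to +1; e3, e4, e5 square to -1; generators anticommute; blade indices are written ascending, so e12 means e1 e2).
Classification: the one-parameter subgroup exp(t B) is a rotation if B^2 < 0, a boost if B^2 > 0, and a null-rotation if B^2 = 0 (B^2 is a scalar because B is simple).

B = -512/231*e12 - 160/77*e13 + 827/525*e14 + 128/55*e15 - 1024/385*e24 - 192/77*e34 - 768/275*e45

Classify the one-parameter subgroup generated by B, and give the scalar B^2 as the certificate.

B^2 term by term: the squares give (-512/231)^2*(e12)^2 + (-160/77)^2*(e13)^2 + (827/525)^2*(e14)^2 + (128/55)^2*(e15)^2 + (-1024/385)^2*(e24)^2 + (-192/77)^2*(e34)^2 + (-768/275)^2*(e45)^2 = 262144/53361*(-1) + 25600/5929*(+1) + 683929/275625*(+1) + 16384/3025*(+1) + 1048576/148225*(+1) + 36864/5929*(-1) + 589824/75625*(-1) = 9/25 (each basis 2-blade squares to minus the product of its generators' squares); cross terms between blades sharing an index anticommute and cancel; the commuting (index-disjoint) pairs give grade-4 terms 2*c*c'*(blade product), which cancel blade by blade — e1234: 65536/5929 - 65536/5929 = 0; e1245: 262144/21175 - 262144/21175 = 0; e1345: 49152/4235 - 49152/4235 = 0 — confirming B is simple. So B^2 = 9/25.
Answer: boost, certificate B^2 = 9/25. Check the certificate: B^2 = 9/25, and that sign is decisive whatever form B takes.


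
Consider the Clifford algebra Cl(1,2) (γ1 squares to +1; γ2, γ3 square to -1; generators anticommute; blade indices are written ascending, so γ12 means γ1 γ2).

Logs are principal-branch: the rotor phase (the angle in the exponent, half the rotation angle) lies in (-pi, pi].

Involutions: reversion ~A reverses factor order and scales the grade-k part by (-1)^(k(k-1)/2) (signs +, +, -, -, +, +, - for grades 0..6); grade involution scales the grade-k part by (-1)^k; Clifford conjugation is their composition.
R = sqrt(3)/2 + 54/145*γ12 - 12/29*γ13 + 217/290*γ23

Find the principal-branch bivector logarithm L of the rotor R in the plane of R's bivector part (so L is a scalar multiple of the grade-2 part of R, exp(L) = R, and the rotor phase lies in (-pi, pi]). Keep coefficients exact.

The scalar part of R is sqrt(3)/2, which pins the rotor phase on the principal branch; dividing the bivector part by the sine of that phase recovers the unit plane, and L is the phase times that plane.
Concretely: cos(phase) = sqrt(3)/2 gives phase = ±pi/6, and since phase/sin(phase) is even the sign is immaterial: L = (phase/sin(phase)) * <R>_2 = (pi/3) * <R>_2.
Answer: 18*pi/145*γ12 - 4*pi/29*γ13 + 217*pi/870*γ23


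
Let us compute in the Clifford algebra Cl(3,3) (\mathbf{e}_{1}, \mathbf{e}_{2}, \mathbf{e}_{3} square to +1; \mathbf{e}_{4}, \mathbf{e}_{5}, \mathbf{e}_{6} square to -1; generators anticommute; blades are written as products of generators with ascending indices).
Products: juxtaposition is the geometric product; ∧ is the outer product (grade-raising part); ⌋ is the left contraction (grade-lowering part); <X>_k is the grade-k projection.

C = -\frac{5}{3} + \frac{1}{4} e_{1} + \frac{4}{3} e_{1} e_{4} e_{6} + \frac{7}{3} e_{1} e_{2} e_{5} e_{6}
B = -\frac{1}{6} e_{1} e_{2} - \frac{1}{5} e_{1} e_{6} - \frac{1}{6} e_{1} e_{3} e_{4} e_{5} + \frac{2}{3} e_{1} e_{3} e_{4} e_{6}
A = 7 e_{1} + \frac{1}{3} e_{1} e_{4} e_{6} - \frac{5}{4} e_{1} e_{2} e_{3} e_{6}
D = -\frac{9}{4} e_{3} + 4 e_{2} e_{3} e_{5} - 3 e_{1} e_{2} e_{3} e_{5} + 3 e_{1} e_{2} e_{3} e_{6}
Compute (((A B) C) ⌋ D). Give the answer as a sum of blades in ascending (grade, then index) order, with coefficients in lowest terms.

step 1: -\frac{7}{6} e_{2} - \frac{2}{9} e_{3} + \frac{1}{15} e_{4} - \frac{7}{5} e_{6} + \frac{1}{4} e_{2} e_{3} - \frac{5}{6} e_{2} e_{4} - \frac{5}{24} e_{3} e_{6} - \frac{1}{18} e_{2} e_{4} e_{6} - \frac{7}{6} e_{3} e_{4} e_{5} + \frac{14}{3} e_{3} e_{4} e_{6} + \frac{1}{18} e_{3} e_{5} e_{6} + \frac{5}{24} e_{2} e_{4} e_{5} e_{6}
step 2: \frac{35}{18} e_{2} + \frac{10}{27} e_{3} - \frac{1}{9} e_{4} + \frac{7}{3} e_{6} + \frac{47}{216} e_{1} e_{2} + \frac{113}{18} e_{1} e_{3} + \frac{841}{360} e_{1} e_{4} + \frac{79}{180} e_{1} e_{6} - \frac{5}{12} e_{2} e_{3} + \frac{25}{18} e_{2} e_{4} + \frac{25}{72} e_{3} e_{6} - \frac{29}{432} e_{1} e_{2} e_{3} - \frac{5}{24} e_{1} e_{2} e_{4} - \frac{269}{90} e_{1} e_{2} e_{5} + \frac{10}{9} e_{1} e_{2} e_{6} - \frac{5}{18} e_{1} e_{3} e_{4} - \frac{5}{96} e_{1} e_{3} e_{6} + \frac{7}{54} e_{1} e_{4} e_{5} + \frac{49}{18} e_{1} e_{5} e_{6} + \frac{5}{54} e_{2} e_{4} e_{6} + \frac{35}{18} e_{3} e_{4} e_{5} - \frac{70}{9} e_{3} e_{4} e_{6} - \frac{5}{54} e_{3} e_{5} e_{6} - \frac{35}{72} e_{1} e_{2} e_{3} e_{5} + \frac{113}{72} e_{1} e_{2} e_{4} e_{6} + \frac{79}{216} e_{1} e_{3} e_{4} e_{5} - \frac{47}{54} e_{1} e_{3} e_{4} e_{6} + \frac{23}{24} e_{1} e_{3} e_{5} e_{6} + \frac{35}{18} e_{1} e_{4} e_{5} e_{6} - \frac{25}{72} e_{2} e_{4} e_{5} e_{6} + \frac{98}{9} e_{1} e_{2} e_{3} e_{4} e_{5} + \frac{55}{18} e_{1} e_{2} e_{3} e_{4} e_{6} - \frac{14}{27} e_{1} e_{2} e_{3} e_{5} e_{6} + \frac{299}{1440} e_{1} e_{2} e_{4} e_{5} e_{6}
step 3: -\frac{55}{24} - \frac{5}{32} e_{2} - \frac{123}{10} e_{3} + \frac{211}{144} e_{5} + \frac{29}{144} e_{6} + \frac{25}{24} e_{1} e_{2} - \frac{5}{4} e_{1} e_{5} + \frac{5}{4} e_{1} e_{6} + \frac{79}{60} e_{2} e_{3} - \frac{1097}{54} e_{2} e_{5} + \frac{113}{6} e_{2} e_{6} + \frac{607}{72} e_{3} e_{5} - \frac{47}{72} e_{3} e_{6} + 7 e_{1} e_{2} e_{3} - \frac{10}{9} e_{1} e_{2} e_{5} + \frac{10}{9} e_{1} e_{2} e_{6} + \frac{35}{6} e_{1} e_{3} e_{5} - \frac{35}{6} e_{1} e_{3} e_{6}
Answer: -\frac{55}{24} - \frac{5}{32} e_{2} - \frac{123}{10} e_{3} + \frac{211}{144} e_{5} + \frac{29}{144} e_{6} + \frac{25}{24} e_{1} e_{2} - \frac{5}{4} e_{1} e_{5} + \frac{5}{4} e_{1} e_{6} + \frac{79}{60} e_{2} e_{3} - \frac{1097}{54} e_{2} e_{5} + \frac{113}{6} e_{2} e_{6} + \frac{607}{72} e_{3} e_{5} - \frac{47}{72} e_{3} e_{6} + 7 e_{1} e_{2} e_{3} - \frac{10}{9} e_{1} e_{2} e_{5} + \frac{10}{9} e_{1} e_{2} e_{6} + \frac{35}{6} e_{1} e_{3} e_{5} - \frac{35}{6} e_{1} e_{3} e_{6}


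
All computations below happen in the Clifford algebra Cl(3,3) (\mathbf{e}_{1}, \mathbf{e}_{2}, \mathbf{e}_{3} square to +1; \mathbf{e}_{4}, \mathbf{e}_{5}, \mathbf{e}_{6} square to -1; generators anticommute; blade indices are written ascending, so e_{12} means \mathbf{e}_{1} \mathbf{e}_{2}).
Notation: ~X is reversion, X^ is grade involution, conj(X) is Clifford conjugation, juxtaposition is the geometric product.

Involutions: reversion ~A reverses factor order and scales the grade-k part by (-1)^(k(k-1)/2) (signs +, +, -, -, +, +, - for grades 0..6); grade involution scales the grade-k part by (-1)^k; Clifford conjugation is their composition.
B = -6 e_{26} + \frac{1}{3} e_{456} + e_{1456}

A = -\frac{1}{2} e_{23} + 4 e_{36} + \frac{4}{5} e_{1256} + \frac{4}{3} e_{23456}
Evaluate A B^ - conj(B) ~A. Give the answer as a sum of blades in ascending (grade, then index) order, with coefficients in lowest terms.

first term: \frac{24}{5} e_{15} + \frac{212}{9} e_{23} + \frac{4}{5} e_{24} - 3 e_{36} - \frac{4}{3} e_{123} + \frac{4}{15} e_{124} + \frac{28}{3} e_{345} - 4 e_{1345} + \frac{1}{6} e_{23456} - \frac{1}{2} e_{123456}
second term: -\frac{24}{5} e_{15} - \frac{212}{9} e_{23} - \frac{4}{5} e_{24} + 3 e_{36} + \frac{4}{3} e_{123} - \frac{4}{15} e_{124} - \frac{28}{3} e_{345} - 4 e_{1345} + \frac{1}{6} e_{23456} + \frac{1}{2} e_{123456}
Answer: \frac{48}{5} e_{15} + \frac{424}{9} e_{23} + \frac{8}{5} e_{24} - 6 e_{36} - \frac{8}{3} e_{123} + \frac{8}{15} e_{124} + \frac{56}{3} e_{345} - e_{123456}


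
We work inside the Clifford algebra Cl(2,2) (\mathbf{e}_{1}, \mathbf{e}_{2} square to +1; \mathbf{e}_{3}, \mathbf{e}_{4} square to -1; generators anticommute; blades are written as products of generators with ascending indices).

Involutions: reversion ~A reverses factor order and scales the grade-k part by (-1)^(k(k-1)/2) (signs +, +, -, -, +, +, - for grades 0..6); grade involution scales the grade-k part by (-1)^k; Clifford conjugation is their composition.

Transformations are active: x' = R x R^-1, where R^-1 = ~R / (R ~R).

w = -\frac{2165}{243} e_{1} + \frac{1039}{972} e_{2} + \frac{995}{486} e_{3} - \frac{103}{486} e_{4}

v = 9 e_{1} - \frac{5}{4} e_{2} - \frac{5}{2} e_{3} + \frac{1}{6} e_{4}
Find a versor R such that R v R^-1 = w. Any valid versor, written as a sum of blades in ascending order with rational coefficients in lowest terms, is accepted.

Equal squares first: v^2 = w^2 = \frac{10985}{144}. Then v + w = \frac{22}{243} e_{1} - \frac{44}{243} e_{2} - \frac{110}{243} e_{3} - \frac{11}{243} e_{4} is a versor taking v to w, provided it is invertible.
Answer: \frac{22}{243} e_{1} - \frac{44}{243} e_{2} - \frac{110}{243} e_{3} - \frac{11}{243} e_{4}


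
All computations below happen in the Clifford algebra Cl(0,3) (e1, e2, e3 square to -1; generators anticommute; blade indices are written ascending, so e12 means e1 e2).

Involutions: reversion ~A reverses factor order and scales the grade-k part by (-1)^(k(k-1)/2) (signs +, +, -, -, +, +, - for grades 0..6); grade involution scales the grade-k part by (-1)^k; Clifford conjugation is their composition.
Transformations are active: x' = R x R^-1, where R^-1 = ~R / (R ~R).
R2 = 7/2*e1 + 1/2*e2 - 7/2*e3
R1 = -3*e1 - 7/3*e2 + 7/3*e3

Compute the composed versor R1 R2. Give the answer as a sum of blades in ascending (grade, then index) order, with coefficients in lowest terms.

Distribute over the terms of R1 (each basis-blade product reordered to ascending indices, repeated generators contracted through their squares):
(-3*e1) R2 = 21/2 - 3/2*e12 + 21/2*e13
(-7/3*e2) R2 = 7/6 + 49/6*e12 + 49/6*e23
(7/3*e3) R2 = 49/6 - 49/6*e13 - 7/6*e23
Summing the partial products and collecting blades:
Answer: 119/6 + 20/3*e12 + 7/3*e13 + 7*e23


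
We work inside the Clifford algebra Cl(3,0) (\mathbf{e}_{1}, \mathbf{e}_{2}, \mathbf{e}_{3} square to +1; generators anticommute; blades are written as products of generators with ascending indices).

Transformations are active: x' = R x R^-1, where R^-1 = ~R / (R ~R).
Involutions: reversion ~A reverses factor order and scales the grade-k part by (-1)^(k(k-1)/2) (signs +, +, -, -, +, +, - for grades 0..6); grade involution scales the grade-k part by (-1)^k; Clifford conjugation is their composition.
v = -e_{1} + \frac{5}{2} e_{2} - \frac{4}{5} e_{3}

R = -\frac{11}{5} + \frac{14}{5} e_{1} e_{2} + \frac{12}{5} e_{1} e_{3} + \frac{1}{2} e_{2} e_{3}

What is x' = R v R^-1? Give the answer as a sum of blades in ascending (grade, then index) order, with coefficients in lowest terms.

~R = -\frac{11}{5} - \frac{14}{5} e_{1} e_{2} - \frac{12}{5} e_{1} e_{3} - \frac{1}{2} e_{2} e_{3}, and R ~R = \frac{1869}{100}, so R^-1 = ~R / (\frac{1869}{100}).
R v = \frac{182}{25} e_{1} - \frac{31}{10} e_{2} + \frac{291}{100} e_{3} - \frac{437}{50} e_{1} e_{2} e_{3}
Answer: -\frac{11041}{9345} e_{1} + \frac{8867}{18690} e_{2} - \frac{23398}{9345} e_{3}


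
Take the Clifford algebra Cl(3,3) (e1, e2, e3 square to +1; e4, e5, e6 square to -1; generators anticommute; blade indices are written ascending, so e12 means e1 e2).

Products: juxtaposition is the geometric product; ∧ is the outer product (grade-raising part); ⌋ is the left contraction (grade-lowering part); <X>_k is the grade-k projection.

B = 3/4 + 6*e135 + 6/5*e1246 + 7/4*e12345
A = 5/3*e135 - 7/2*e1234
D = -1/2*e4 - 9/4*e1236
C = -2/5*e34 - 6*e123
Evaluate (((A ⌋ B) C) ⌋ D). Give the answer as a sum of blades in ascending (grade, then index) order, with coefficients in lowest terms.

step 1: 10 + 49/8*e5 - 35/12*e24
step 2: 7/6*e23 - 4*e34 - 60*e123 + 35/2*e134 - 49/20*e345 + 147/4*e1235
step 3: -135*e6 + 21/8*e16
Answer: -135*e6 + 21/8*e16


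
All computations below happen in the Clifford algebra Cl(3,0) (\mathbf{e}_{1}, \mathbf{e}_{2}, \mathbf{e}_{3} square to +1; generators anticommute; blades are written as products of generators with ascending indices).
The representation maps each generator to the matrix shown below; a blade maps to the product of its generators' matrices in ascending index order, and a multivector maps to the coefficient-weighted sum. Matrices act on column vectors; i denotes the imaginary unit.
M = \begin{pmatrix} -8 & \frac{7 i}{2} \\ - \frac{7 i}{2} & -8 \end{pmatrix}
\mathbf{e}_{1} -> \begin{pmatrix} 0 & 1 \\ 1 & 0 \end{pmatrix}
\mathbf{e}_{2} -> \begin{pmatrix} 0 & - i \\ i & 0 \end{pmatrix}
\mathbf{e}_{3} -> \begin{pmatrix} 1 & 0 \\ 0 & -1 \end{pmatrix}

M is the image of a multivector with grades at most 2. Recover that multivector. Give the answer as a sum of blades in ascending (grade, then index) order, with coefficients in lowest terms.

Method: 1, rho(e_{1}), rho(e_{2}), rho(e_{3}) form a trace-orthogonal basis of the 2x2 complex matrices (tr(X Y) = 2 if X = Y, else 0), so M = m0*1 + m1*rho(e_{1}) + m2*rho(e_{2}) + m3*rho(e_{3}) with m0 = tr(M)/2 = -8, m1 = tr(M rho(e_{1}))/2 = 0, m2 = tr(M rho(e_{2}))/2 = - \frac{7}{2}, m3 = tr(M rho(e_{3}))/2 = 0.
Multiplying table entries, the bivector images are rho(e_{1} e_{2}) = i*rho(e_{3}), rho(e_{1} e_{3}) = -i*rho(e_{2}), rho(e_{2} e_{3}) = i*rho(e_{1}); with real blade coefficients the real parts of m0..m3 are the coefficients of 1, e_{1}, e_{2}, e_{3} and the imaginary parts give the bivectors (e_{2} e_{3}: Im m1, e_{1} e_{3}: -Im m2, e_{1} e_{2}: Im m3).
Answer: -8 - \frac{7}{2} e_{2}


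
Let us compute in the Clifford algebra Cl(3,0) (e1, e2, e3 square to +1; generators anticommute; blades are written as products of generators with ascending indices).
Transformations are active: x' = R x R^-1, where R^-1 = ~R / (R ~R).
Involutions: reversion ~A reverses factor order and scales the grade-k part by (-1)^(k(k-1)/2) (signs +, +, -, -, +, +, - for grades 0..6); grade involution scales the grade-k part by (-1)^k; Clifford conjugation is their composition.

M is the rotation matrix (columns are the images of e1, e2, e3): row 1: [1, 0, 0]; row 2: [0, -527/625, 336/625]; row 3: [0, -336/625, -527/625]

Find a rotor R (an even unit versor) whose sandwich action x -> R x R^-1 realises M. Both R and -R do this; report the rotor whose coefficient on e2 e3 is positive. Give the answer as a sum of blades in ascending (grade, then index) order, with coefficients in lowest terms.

Method: write R = a + b12*e1 e2 + b13*e1 e3 + b23*e2 e3 with a^2 + b12^2 + b13^2 + b23^2 = 1 (so R^-1 = ~R). Expanding the columns R e_j ~R gives tr M = 4a^2 - 1 and, from the antisymmetric part, M21 - M12 = -4a*b12, M13 - M31 = 4a*b13, M32 - M23 = -4a*b23.
Here tr M = -429/625, so a^2 = (1 + tr M)/4 = 49/625 and a = ±7/25. Taking a = 7/25: M21 - M12 = 0, M13 - M31 = 0, M32 - M23 = -672/625, giving b12 = 0, b13 = 0, b23 = 24/25, i.e. R = 7/25 + 24/25*e2 e3.
Its e2 e3 coefficient is already positive.
Answer: 7/25 + 24/25*e2 e3. Key observation: the double cover Spin(3) -> SO(3) sends R and -R to the same matrix (trace -429/625 here), so the stated sign of the e2 e3 coefficient is what selects one sheet.


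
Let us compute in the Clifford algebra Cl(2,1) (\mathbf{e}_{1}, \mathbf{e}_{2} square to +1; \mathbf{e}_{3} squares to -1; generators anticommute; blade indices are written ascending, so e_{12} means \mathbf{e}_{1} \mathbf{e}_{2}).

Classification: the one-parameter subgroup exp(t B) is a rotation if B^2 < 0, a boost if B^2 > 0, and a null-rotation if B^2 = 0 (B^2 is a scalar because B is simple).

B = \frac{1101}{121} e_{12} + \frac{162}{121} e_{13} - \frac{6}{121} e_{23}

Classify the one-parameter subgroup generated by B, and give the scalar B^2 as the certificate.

B^2 term by term: the squares give (\frac{1101}{121})^2*(e_{12})^2 + (\frac{162}{121})^2*(e_{13})^2 + (-\frac{6}{121})^2*(e_{23})^2 = \frac{1212201}{14641}*(-1) + \frac{26244}{14641}*(+1) + \frac{36}{14641}*(+1) = -81 (each basis 2-blade squares to minus the product of its generators' squares); cross terms between blades sharing an index anticommute and cancel. So B^2 = -81.
Answer: rotation, certificate B^2 = -81. Note: conjugating B changes its blade decomposition but never the scalar B^2 = -81, whose sign settles the classification.


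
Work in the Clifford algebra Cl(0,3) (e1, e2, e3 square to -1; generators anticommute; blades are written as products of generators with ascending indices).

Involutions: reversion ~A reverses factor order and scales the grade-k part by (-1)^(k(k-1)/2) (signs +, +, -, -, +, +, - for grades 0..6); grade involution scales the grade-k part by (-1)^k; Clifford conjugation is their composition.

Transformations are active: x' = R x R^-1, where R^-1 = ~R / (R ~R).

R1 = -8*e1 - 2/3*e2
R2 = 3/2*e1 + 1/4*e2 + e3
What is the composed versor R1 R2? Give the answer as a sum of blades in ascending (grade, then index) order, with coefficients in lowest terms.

Distribute over the terms of R1 (each basis-blade product reordered to ascending indices, repeated generators contracted through their squares):
(-8*e1) R2 = 12 - 2*e1 e2 - 8*e1 e3
(-2/3*e2) R2 = 1/6 + e1 e2 - 2/3*e2 e3
Summing the partial products and collecting blades:
Answer: 73/6 - e1 e2 - 8*e1 e3 - 2/3*e2 e3


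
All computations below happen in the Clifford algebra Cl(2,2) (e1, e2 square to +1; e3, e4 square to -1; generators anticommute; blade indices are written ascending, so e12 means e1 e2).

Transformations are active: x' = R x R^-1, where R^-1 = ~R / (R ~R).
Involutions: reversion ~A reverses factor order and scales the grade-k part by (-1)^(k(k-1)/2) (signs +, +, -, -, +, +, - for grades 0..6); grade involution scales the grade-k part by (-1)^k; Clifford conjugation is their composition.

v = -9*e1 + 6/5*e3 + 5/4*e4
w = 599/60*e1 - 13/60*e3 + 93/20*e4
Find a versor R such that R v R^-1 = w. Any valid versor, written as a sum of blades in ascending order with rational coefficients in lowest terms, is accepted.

Sketch: the shared square 31199/400 makes R = v + w = 59/60*e1 + 59/60*e3 + 59/10*e4 the natural versor; its sandwich fixes that direction, negates (v - w)/2, and sends v to w.
Answer: 59/60*e1 + 59/60*e3 + 59/10*e4


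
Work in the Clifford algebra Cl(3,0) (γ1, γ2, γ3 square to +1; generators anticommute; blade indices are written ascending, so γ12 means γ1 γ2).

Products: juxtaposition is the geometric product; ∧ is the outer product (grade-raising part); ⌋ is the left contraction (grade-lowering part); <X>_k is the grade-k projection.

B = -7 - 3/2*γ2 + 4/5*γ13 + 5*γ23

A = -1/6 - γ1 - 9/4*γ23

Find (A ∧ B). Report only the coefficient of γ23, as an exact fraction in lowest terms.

step 1: 7/6 + 7*γ1 + 1/4*γ2 + 3/2*γ12 - 2/15*γ13 + 179/12*γ23 - 5*γ123
Answer: 179/12


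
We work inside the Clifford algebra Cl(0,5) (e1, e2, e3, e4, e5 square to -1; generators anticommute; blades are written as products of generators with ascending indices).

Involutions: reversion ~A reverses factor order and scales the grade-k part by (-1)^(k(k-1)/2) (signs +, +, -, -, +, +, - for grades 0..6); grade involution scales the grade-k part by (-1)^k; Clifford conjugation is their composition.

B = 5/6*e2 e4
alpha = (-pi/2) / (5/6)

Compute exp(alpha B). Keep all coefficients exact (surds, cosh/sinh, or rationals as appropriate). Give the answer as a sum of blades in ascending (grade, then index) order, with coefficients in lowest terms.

B^2 = (5/6)^2*(e2 e4)^2 = 25/36*(-1) = -25/36 (a basis 2-blade squares to minus the product of its generators' squares).
B^2 = -25/36 — since the square is negative, the closed form is circular: l = 5/6, alpha*l = -pi/2, so exp(alpha B) = cos(-pi/2) + (sin(-pi/2)/(5/6))*B = 0 + (-6/5)*B.
Answer: -e2 e4


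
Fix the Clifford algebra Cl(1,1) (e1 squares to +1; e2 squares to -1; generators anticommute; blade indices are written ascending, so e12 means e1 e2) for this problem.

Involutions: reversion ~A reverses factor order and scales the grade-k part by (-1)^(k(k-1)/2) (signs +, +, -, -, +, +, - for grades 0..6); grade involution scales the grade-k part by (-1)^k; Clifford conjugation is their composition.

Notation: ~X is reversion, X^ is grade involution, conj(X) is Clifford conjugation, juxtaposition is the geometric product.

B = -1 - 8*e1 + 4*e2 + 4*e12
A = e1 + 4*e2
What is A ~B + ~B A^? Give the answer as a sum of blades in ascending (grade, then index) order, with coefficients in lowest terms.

first term: -24 - 17*e1 - 8*e2 + 36*e12
second term: 24 - 15*e1 + 36*e12
Answer: -32*e1 - 8*e2 + 72*e12


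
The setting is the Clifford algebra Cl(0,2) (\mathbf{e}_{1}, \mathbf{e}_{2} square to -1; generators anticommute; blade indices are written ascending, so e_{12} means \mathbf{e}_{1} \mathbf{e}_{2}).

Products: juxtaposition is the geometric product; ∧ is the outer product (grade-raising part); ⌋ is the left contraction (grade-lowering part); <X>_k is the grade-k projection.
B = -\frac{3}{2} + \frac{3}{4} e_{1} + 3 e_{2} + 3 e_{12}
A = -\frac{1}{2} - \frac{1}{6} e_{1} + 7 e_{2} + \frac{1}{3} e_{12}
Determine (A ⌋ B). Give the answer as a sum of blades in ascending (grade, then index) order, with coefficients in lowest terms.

step 1: -\frac{169}{8} + \frac{165}{8} e_{1} - e_{2} - \frac{3}{2} e_{12}
Answer: -\frac{169}{8} + \frac{165}{8} e_{1} - e_{2} - \frac{3}{2} e_{12}


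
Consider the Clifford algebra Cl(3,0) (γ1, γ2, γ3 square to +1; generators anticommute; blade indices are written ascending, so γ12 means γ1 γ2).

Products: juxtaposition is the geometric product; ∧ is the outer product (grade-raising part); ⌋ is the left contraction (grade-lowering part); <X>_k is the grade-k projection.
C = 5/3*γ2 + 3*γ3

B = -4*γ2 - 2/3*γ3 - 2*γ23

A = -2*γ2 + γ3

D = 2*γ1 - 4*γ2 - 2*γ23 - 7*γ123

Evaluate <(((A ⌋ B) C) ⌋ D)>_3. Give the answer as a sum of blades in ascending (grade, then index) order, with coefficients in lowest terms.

step 1: 22/3 + 2*γ2 + 4*γ3
step 2: 46/3 + 110/9*γ2 + 22*γ3 - 2/3*γ23
step 3: -452/9 + 26*γ1 - 52/3*γ2 - 220/9*γ3 - 154*γ12 + 770/9*γ13 - 92/3*γ23 - 322/3*γ123
step 4: -322/3*γ123
Answer: -322/3*γ123
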